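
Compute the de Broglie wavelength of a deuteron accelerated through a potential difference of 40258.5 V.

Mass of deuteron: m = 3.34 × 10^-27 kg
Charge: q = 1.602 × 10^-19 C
1.01 × 10^-13 m

When a particle is accelerated through voltage V, it gains kinetic energy KE = qV.

The de Broglie wavelength is then λ = h/√(2mqV):

λ = h/√(2mqV)
λ = (6.626 × 10^-34 J·s) / √(2 × 3.34 × 10^-27 kg × 1.602 × 10^-19 C × 40258.5 V)
λ = 1.01 × 10^-13 m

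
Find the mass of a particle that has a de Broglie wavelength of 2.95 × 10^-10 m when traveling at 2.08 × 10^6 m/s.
1.08 × 10^-30 kg

From the de Broglie relation λ = h/(mv), we solve for m:

m = h/(λv)
m = (6.626 × 10^-34 J·s) / (2.95 × 10^-10 m × 2.08 × 10^6 m/s)
m = 1.08 × 10^-30 kg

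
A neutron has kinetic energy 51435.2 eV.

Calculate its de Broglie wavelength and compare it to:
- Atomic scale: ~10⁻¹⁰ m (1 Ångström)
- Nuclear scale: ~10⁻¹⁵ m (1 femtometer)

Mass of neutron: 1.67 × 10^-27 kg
λ = 1.26 × 10^-13 m, which is between nuclear and atomic scales.

Using λ = h/√(2mKE):

KE = 51435.2 eV = 8.241 × 10^-15 J

λ = h/√(2mKE)
λ = (6.626 × 10^-34 J·s) / √(2 × 1.67 × 10^-27 kg × 8.241 × 10^-15 J)
λ = 1.26 × 10^-13 m

Comparison:
- Atomic scale (10⁻¹⁰ m): λ is 0.0013× this size
- Nuclear scale (10⁻¹⁵ m): λ is 1.3e+02× this size

The wavelength is between nuclear and atomic scales.

This wavelength is appropriate for probing atomic structure but too large for nuclear physics experiments.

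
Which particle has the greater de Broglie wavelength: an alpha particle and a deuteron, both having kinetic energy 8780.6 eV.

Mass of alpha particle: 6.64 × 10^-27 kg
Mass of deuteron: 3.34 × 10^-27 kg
The deuteron has the longer wavelength.

Using λ = h/√(2mKE):

For alpha particle: λ₁ = h/√(2m₁KE) = 1.53 × 10^-13 m
For deuteron: λ₂ = h/√(2m₂KE) = 2.16 × 10^-13 m

Since λ ∝ 1/√m at constant kinetic energy, the lighter particle has the longer wavelength.

The deuteron has the longer de Broglie wavelength.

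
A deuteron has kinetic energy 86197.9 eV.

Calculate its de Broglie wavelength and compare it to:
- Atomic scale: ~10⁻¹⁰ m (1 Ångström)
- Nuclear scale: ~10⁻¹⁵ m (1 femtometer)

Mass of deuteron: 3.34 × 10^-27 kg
λ = 6.90 × 10^-14 m, which is between nuclear and atomic scales.

Using λ = h/√(2mKE):

KE = 86197.9 eV = 1.381 × 10^-14 J

λ = h/√(2mKE)
λ = (6.626 × 10^-34 J·s) / √(2 × 3.34 × 10^-27 kg × 1.381 × 10^-14 J)
λ = 6.90 × 10^-14 m

Comparison:
- Atomic scale (10⁻¹⁰ m): λ is 0.00069× this size
- Nuclear scale (10⁻¹⁵ m): λ is 69× this size

The wavelength is between nuclear and atomic scales.

This wavelength is appropriate for probing atomic structure but too large for nuclear physics experiments.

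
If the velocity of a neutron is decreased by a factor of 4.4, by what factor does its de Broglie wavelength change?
The wavelength increases by a factor of 4.4.

From λ = h/(mv), the wavelength is inversely proportional to velocity:

λ ∝ 1/v

If v → v/4.4, then λ → 4.4λ

When velocity is decreased by a factor of 4.4, the wavelength increases by a factor of 4.4.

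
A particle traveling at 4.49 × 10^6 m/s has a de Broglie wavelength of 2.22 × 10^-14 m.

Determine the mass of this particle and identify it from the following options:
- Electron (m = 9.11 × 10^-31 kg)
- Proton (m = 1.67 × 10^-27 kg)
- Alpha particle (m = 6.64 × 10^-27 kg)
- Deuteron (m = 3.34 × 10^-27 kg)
The particle is an alpha particle.

From λ = h/(mv), solve for mass:

m = h/(λv)
m = (6.626 × 10^-34 J·s) / (2.22 × 10^-14 m × 4.49 × 10^6 m/s)
m = 6.65 × 10^-27 kg

Comparing with the listed masses, this is closest to an alpha particle.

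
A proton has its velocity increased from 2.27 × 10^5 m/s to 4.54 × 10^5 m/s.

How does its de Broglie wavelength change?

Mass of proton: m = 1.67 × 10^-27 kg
The wavelength decreases by a factor of 2.

Using λ = h/(mv):

Initial wavelength: λ₁ = h/(mv₁) = 1.75 × 10^-12 m
Final wavelength: λ₂ = h/(mv₂) = 8.74 × 10^-13 m

Since λ ∝ 1/v, when velocity increases by a factor of 2, the wavelength decreases by a factor of 2.

λ₂/λ₁ = v₁/v₂ = 1/2

The wavelength decreases by a factor of 2.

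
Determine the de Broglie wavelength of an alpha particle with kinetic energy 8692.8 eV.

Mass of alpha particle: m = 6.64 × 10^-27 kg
1.54 × 10^-13 m

Using λ = h/√(2mKE):

First convert KE to Joules: KE = 8692.8 eV = 1.393 × 10^-15 J

λ = h/√(2mKE)
λ = (6.626 × 10^-34 J·s) / √(2 × 6.64 × 10^-27 kg × 1.393 × 10^-15 J)
λ = 1.54 × 10^-13 m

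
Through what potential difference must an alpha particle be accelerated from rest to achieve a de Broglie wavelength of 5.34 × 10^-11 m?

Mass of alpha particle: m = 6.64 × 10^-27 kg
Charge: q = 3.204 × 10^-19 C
3.62 × 10^-2 V

From λ = h/√(2mqV), we solve for V:

λ² = h²/(2mqV)
V = h²/(2mqλ²)
V = (6.626 × 10^-34 J·s)² / (2 × 6.64 × 10^-27 kg × 3.204 × 10^-19 C × (5.34 × 10^-11 m)²)
V = 3.62 × 10^-2 V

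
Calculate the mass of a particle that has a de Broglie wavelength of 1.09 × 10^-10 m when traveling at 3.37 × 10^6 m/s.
1.80 × 10^-30 kg

From the de Broglie relation λ = h/(mv), we solve for m:

m = h/(λv)
m = (6.626 × 10^-34 J·s) / (1.09 × 10^-10 m × 3.37 × 10^6 m/s)
m = 1.80 × 10^-30 kg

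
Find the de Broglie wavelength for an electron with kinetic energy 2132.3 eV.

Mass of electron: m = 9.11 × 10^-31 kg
2.66 × 10^-11 m

Using λ = h/√(2mKE):

First convert KE to Joules: KE = 2132.3 eV = 3.416 × 10^-16 J

λ = h/√(2mKE)
λ = (6.626 × 10^-34 J·s) / √(2 × 9.11 × 10^-31 kg × 3.416 × 10^-16 J)
λ = 2.66 × 10^-11 m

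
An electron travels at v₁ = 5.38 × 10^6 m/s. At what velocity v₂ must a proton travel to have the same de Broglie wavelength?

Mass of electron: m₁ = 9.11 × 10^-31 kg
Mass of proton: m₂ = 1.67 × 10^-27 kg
v₂ = 2.93 × 10^3 m/s

For equal de Broglie wavelengths: λ₁ = λ₂

h/(m₁v₁) = h/(m₂v₂)
m₁v₁ = m₂v₂
v₂ = v₁ · (m₁/m₂)

v₂ = 5.38 × 10^6 m/s × (9.11 × 10^-31 kg / 1.67 × 10^-27 kg)
v₂ = 2.93 × 10^3 m/s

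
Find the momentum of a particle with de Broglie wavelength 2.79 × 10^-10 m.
2.37 × 10^-24 kg·m/s

From the de Broglie relation λ = h/p, we solve for p:

p = h/λ
p = (6.626 × 10^-34 J·s) / (2.79 × 10^-10 m)
p = 2.37 × 10^-24 kg·m/s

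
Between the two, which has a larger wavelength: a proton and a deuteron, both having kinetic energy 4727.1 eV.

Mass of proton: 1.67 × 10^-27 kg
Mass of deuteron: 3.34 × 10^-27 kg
The proton has the longer wavelength.

Using λ = h/√(2mKE):

For proton: λ₁ = h/√(2m₁KE) = 4.17 × 10^-13 m
For deuteron: λ₂ = h/√(2m₂KE) = 2.95 × 10^-13 m

Since λ ∝ 1/√m at constant kinetic energy, the lighter particle has the longer wavelength.

The proton has the longer de Broglie wavelength.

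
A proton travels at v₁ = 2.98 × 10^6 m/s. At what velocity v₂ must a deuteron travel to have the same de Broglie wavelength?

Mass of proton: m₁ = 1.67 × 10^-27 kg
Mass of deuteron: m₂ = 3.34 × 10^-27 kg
v₂ = 1.49 × 10^6 m/s

For equal de Broglie wavelengths: λ₁ = λ₂

h/(m₁v₁) = h/(m₂v₂)
m₁v₁ = m₂v₂
v₂ = v₁ · (m₁/m₂)

v₂ = 2.98 × 10^6 m/s × (1.67 × 10^-27 kg / 3.34 × 10^-27 kg)
v₂ = 1.49 × 10^6 m/s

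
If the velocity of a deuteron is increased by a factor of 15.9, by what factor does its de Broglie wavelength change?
The wavelength decreases by a factor of 15.9.

From λ = h/(mv), the wavelength is inversely proportional to velocity:

λ ∝ 1/v

If v → 15.9v, then λ → λ/15.9

When velocity is increased by a factor of 15.9, the wavelength decreases by a factor of 15.9.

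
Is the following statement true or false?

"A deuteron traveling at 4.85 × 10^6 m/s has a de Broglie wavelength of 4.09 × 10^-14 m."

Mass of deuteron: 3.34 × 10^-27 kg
True

The claim is correct.

Using λ = h/(mv):
λ = (6.626 × 10^-34 J·s) / (3.34 × 10^-27 kg × 4.85 × 10^6 m/s)
λ = 4.09 × 10^-14 m

This matches the claimed value.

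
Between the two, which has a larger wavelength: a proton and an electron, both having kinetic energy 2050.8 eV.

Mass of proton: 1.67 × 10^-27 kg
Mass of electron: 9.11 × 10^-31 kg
The electron has the longer wavelength.

Using λ = h/√(2mKE):

For proton: λ₁ = h/√(2m₁KE) = 6.33 × 10^-13 m
For electron: λ₂ = h/√(2m₂KE) = 2.71 × 10^-11 m

Since λ ∝ 1/√m at constant kinetic energy, the lighter particle has the longer wavelength.

The electron has the longer de Broglie wavelength.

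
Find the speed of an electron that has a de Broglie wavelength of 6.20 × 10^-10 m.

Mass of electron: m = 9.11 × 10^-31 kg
1.17 × 10^6 m/s

From the de Broglie relation λ = h/(mv), we solve for v:

v = h/(mλ)
v = (6.626 × 10^-34 J·s) / (9.11 × 10^-31 kg × 6.20 × 10^-10 m)
v = 1.17 × 10^6 m/s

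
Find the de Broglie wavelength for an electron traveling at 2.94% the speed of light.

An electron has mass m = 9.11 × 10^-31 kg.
8.25 × 10^-11 m

Using the de Broglie relation λ = h/(mv):

v = 2.94% × c = 8.814 × 10^6 m/s

λ = h/(mv)
λ = (6.626 × 10^-34 J·s) / (9.11 × 10^-31 kg × 8.814 × 10^6 m/s)
λ = 8.25 × 10^-11 m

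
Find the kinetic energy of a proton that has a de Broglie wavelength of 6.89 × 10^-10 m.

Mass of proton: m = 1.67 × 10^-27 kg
2.77 × 10^-22 J (or 1.73 × 10^-3 eV)

From λ = h/√(2mKE), we solve for KE:

λ² = h²/(2mKE)
KE = h²/(2mλ²)
KE = (6.626 × 10^-34 J·s)² / (2 × 1.67 × 10^-27 kg × (6.89 × 10^-10 m)²)
KE = 2.77 × 10^-22 J
KE = 1.73 × 10^-3 eV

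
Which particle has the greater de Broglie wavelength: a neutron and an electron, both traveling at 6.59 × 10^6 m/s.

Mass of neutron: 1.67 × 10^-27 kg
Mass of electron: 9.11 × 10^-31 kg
The electron has the longer wavelength.

Using λ = h/(mv), since both particles have the same velocity, the wavelength depends only on mass.

For neutron: λ₁ = h/(m₁v) = 6.02 × 10^-14 m
For electron: λ₂ = h/(m₂v) = 1.10 × 10^-10 m

Since λ ∝ 1/m at constant velocity, the lighter particle has the longer wavelength.

The electron has the longer de Broglie wavelength.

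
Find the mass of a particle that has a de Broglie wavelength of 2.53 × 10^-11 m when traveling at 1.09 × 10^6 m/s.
2.40 × 10^-29 kg

From the de Broglie relation λ = h/(mv), we solve for m:

m = h/(λv)
m = (6.626 × 10^-34 J·s) / (2.53 × 10^-11 m × 1.09 × 10^6 m/s)
m = 2.40 × 10^-29 kg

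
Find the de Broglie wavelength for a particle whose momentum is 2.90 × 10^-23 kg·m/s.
2.28 × 10^-11 m

Using the de Broglie relation λ = h/p:

λ = h/p
λ = (6.626 × 10^-34 J·s) / (2.90 × 10^-23 kg·m/s)
λ = 2.28 × 10^-11 m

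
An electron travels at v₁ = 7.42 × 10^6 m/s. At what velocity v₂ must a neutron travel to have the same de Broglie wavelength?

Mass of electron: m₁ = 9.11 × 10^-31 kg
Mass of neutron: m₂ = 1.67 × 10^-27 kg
v₂ = 4.05 × 10^3 m/s

For equal de Broglie wavelengths: λ₁ = λ₂

h/(m₁v₁) = h/(m₂v₂)
m₁v₁ = m₂v₂
v₂ = v₁ · (m₁/m₂)

v₂ = 7.42 × 10^6 m/s × (9.11 × 10^-31 kg / 1.67 × 10^-27 kg)
v₂ = 4.05 × 10^3 m/s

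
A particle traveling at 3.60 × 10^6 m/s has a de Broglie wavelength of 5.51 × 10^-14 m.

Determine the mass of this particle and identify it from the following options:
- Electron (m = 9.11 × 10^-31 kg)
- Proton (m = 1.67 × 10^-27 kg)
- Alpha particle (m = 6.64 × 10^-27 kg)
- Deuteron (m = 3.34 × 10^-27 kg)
The particle is a deuteron.

From λ = h/(mv), solve for mass:

m = h/(λv)
m = (6.626 × 10^-34 J·s) / (5.51 × 10^-14 m × 3.60 × 10^6 m/s)
m = 3.34 × 10^-27 kg

Comparing with the listed masses, this is closest to a deuteron.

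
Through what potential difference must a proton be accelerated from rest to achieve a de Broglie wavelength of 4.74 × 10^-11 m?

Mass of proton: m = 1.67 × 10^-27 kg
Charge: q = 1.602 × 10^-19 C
3.65 × 10^-1 V

From λ = h/√(2mqV), we solve for V:

λ² = h²/(2mqV)
V = h²/(2mqλ²)
V = (6.626 × 10^-34 J·s)² / (2 × 1.67 × 10^-27 kg × 1.602 × 10^-19 C × (4.74 × 10^-11 m)²)
V = 3.65 × 10^-1 V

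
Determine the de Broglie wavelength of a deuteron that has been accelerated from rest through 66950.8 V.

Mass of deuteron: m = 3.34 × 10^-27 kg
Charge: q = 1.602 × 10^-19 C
7.83 × 10^-14 m

When a particle is accelerated through voltage V, it gains kinetic energy KE = qV.

The de Broglie wavelength is then λ = h/√(2mqV):

λ = h/√(2mqV)
λ = (6.626 × 10^-34 J·s) / √(2 × 3.34 × 10^-27 kg × 1.602 × 10^-19 C × 66950.8 V)
λ = 7.83 × 10^-14 m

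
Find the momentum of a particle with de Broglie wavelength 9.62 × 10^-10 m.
6.89 × 10^-25 kg·m/s

From the de Broglie relation λ = h/p, we solve for p:

p = h/λ
p = (6.626 × 10^-34 J·s) / (9.62 × 10^-10 m)
p = 6.89 × 10^-25 kg·m/s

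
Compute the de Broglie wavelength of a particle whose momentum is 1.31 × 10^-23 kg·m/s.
5.06 × 10^-11 m

Using the de Broglie relation λ = h/p:

λ = h/p
λ = (6.626 × 10^-34 J·s) / (1.31 × 10^-23 kg·m/s)
λ = 5.06 × 10^-11 m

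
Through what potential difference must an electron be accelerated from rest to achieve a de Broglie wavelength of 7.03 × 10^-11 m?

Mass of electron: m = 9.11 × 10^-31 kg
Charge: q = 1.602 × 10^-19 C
304 V

From λ = h/√(2mqV), we solve for V:

λ² = h²/(2mqV)
V = h²/(2mqλ²)
V = (6.626 × 10^-34 J·s)² / (2 × 9.11 × 10^-31 kg × 1.602 × 10^-19 C × (7.03 × 10^-11 m)²)
V = 304 V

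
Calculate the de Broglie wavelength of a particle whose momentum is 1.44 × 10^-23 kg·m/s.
4.60 × 10^-11 m

Using the de Broglie relation λ = h/p:

λ = h/p
λ = (6.626 × 10^-34 J·s) / (1.44 × 10^-23 kg·m/s)
λ = 4.60 × 10^-11 m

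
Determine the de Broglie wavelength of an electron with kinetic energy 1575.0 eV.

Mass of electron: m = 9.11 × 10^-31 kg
3.09 × 10^-11 m

Using λ = h/√(2mKE):

First convert KE to Joules: KE = 1575.0 eV = 2.523 × 10^-16 J

λ = h/√(2mKE)
λ = (6.626 × 10^-34 J·s) / √(2 × 9.11 × 10^-31 kg × 2.523 × 10^-16 J)
λ = 3.09 × 10^-11 m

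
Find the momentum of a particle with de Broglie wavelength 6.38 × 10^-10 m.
1.04 × 10^-24 kg·m/s

From the de Broglie relation λ = h/p, we solve for p:

p = h/λ
p = (6.626 × 10^-34 J·s) / (6.38 × 10^-10 m)
p = 1.04 × 10^-24 kg·m/s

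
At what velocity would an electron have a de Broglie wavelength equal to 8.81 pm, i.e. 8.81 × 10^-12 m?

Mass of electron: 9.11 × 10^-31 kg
8.26 × 10^7 m/s

From λ = h/(mv), solve for v:

v = h/(mλ)
v = (6.626 × 10^-34 J·s) / (9.11 × 10^-31 kg × 8.81 × 10^-12 m)
v = 8.26 × 10^7 m/s

Note: This velocity is 27.5% of the speed of light, so relativistic corrections would be needed for a more accurate calculation.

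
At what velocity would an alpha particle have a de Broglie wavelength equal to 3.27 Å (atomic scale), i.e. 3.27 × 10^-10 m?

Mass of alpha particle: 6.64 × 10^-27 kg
3.05 × 10^2 m/s

From λ = h/(mv), solve for v:

v = h/(mλ)
v = (6.626 × 10^-34 J·s) / (6.64 × 10^-27 kg × 3.27 × 10^-10 m)
v = 3.05 × 10^2 m/s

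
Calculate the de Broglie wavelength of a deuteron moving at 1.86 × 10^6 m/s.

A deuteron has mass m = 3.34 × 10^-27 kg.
1.07 × 10^-13 m

Using the de Broglie relation λ = h/(mv):

λ = h/(mv)
λ = (6.626 × 10^-34 J·s) / (3.34 × 10^-27 kg × 1.86 × 10^6 m/s)
λ = 1.07 × 10^-13 m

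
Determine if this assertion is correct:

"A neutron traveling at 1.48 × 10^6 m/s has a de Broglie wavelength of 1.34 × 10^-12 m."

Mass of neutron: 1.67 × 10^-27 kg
False

The claim is incorrect.

Using λ = h/(mv):
λ = (6.626 × 10^-34 J·s) / (1.67 × 10^-27 kg × 1.48 × 10^6 m/s)
λ = 2.68 × 10^-13 m

The actual wavelength differs from the claimed 1.34 × 10^-12 m.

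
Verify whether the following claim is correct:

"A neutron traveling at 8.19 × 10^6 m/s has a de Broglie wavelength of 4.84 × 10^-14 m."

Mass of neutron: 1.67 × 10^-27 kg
True

The claim is correct.

Using λ = h/(mv):
λ = (6.626 × 10^-34 J·s) / (1.67 × 10^-27 kg × 8.19 × 10^6 m/s)
λ = 4.84 × 10^-14 m

This matches the claimed value.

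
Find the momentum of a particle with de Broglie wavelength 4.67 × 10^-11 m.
1.42 × 10^-23 kg·m/s

From the de Broglie relation λ = h/p, we solve for p:

p = h/λ
p = (6.626 × 10^-34 J·s) / (4.67 × 10^-11 m)
p = 1.42 × 10^-23 kg·m/s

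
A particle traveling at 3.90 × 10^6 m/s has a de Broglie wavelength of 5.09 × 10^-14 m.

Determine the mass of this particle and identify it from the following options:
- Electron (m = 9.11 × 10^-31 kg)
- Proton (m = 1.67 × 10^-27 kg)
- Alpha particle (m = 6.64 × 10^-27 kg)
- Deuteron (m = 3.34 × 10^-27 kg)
The particle is a deuteron.

From λ = h/(mv), solve for mass:

m = h/(λv)
m = (6.626 × 10^-34 J·s) / (5.09 × 10^-14 m × 3.90 × 10^6 m/s)
m = 3.34 × 10^-27 kg

Comparing with the listed masses, this is closest to a deuteron.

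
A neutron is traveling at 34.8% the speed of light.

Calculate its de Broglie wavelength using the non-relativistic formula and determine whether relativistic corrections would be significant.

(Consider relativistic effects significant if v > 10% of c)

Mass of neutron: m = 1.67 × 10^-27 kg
Yes, relativistic corrections are needed.

Using the non-relativistic de Broglie formula λ = h/(mv):

v = 34.8% × c = 1.043 × 10^8 m/s

λ = h/(mv)
λ = (6.626 × 10^-34 J·s) / (1.67 × 10^-27 kg × 1.043 × 10^8 m/s)
λ = 3.80 × 10^-15 m

Since v = 34.8% of c > 10% of c, relativistic corrections ARE significant and the actual wavelength would differ from this non-relativistic estimate.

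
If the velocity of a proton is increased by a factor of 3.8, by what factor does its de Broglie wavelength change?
The wavelength decreases by a factor of 3.8.

From λ = h/(mv), the wavelength is inversely proportional to velocity:

λ ∝ 1/v

If v → 3.8v, then λ → λ/3.8

When velocity is increased by a factor of 3.8, the wavelength decreases by a factor of 3.8.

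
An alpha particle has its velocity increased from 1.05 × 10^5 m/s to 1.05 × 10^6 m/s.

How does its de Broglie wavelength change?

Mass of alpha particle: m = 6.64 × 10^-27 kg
The wavelength decreases by a factor of 10.

Using λ = h/(mv):

Initial wavelength: λ₁ = h/(mv₁) = 9.50 × 10^-13 m
Final wavelength: λ₂ = h/(mv₂) = 9.50 × 10^-14 m

Since λ ∝ 1/v, when velocity increases by a factor of 10, the wavelength decreases by a factor of 10.

λ₂/λ₁ = v₁/v₂ = 1/10

The wavelength decreases by a factor of 10.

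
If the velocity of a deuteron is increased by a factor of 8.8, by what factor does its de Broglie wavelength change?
The wavelength decreases by a factor of 8.8.

From λ = h/(mv), the wavelength is inversely proportional to velocity:

λ ∝ 1/v

If v → 8.8v, then λ → λ/8.8

When velocity is increased by a factor of 8.8, the wavelength decreases by a factor of 8.8.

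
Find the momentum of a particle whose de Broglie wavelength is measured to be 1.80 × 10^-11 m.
3.68 × 10^-23 kg·m/s

From the de Broglie relation λ = h/p, we solve for p:

p = h/λ
p = (6.626 × 10^-34 J·s) / (1.80 × 10^-11 m)
p = 3.68 × 10^-23 kg·m/s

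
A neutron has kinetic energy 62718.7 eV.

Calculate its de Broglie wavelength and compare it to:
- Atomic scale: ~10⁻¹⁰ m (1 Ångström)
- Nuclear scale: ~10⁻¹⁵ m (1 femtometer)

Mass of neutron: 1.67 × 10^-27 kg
λ = 1.14 × 10^-13 m, which is between nuclear and atomic scales.

Using λ = h/√(2mKE):

KE = 62718.7 eV = 1.005 × 10^-14 J

λ = h/√(2mKE)
λ = (6.626 × 10^-34 J·s) / √(2 × 1.67 × 10^-27 kg × 1.005 × 10^-14 J)
λ = 1.14 × 10^-13 m

Comparison:
- Atomic scale (10⁻¹⁰ m): λ is 0.0011× this size
- Nuclear scale (10⁻¹⁵ m): λ is 1.1e+02× this size

The wavelength is between nuclear and atomic scales.

This wavelength is appropriate for probing atomic structure but too large for nuclear physics experiments.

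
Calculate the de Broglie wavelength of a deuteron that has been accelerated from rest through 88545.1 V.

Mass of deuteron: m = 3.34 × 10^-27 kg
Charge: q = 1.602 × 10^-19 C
6.81 × 10^-14 m

When a particle is accelerated through voltage V, it gains kinetic energy KE = qV.

The de Broglie wavelength is then λ = h/√(2mqV):

λ = h/√(2mqV)
λ = (6.626 × 10^-34 J·s) / √(2 × 3.34 × 10^-27 kg × 1.602 × 10^-19 C × 88545.1 V)
λ = 6.81 × 10^-14 m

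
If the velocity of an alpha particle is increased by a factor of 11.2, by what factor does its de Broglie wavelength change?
The wavelength decreases by a factor of 11.2.

From λ = h/(mv), the wavelength is inversely proportional to velocity:

λ ∝ 1/v

If v → 11.2v, then λ → λ/11.2

When velocity is increased by a factor of 11.2, the wavelength decreases by a factor of 11.2.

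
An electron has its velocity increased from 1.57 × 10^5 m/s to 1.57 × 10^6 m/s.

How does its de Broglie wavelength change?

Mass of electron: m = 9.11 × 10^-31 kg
The wavelength decreases by a factor of 10.

Using λ = h/(mv):

Initial wavelength: λ₁ = h/(mv₁) = 4.63 × 10^-9 m
Final wavelength: λ₂ = h/(mv₂) = 4.63 × 10^-10 m

Since λ ∝ 1/v, when velocity increases by a factor of 10, the wavelength decreases by a factor of 10.

λ₂/λ₁ = v₁/v₂ = 1/10

The wavelength decreases by a factor of 10.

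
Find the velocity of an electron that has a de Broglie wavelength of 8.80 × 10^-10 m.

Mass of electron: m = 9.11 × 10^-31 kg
8.27 × 10^5 m/s

From the de Broglie relation λ = h/(mv), we solve for v:

v = h/(mλ)
v = (6.626 × 10^-34 J·s) / (9.11 × 10^-31 kg × 8.80 × 10^-10 m)
v = 8.27 × 10^5 m/s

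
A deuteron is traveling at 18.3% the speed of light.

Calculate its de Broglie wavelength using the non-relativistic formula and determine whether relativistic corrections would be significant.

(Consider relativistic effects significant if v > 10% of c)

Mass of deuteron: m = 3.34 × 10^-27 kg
Yes, relativistic corrections are needed.

Using the non-relativistic de Broglie formula λ = h/(mv):

v = 18.3% × c = 5.486 × 10^7 m/s

λ = h/(mv)
λ = (6.626 × 10^-34 J·s) / (3.34 × 10^-27 kg × 5.486 × 10^7 m/s)
λ = 3.62 × 10^-15 m

Since v = 18.3% of c > 10% of c, relativistic corrections ARE significant and the actual wavelength would differ from this non-relativistic estimate.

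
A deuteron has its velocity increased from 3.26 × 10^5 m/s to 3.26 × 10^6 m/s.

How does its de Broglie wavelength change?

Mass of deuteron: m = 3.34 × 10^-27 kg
The wavelength decreases by a factor of 10.

Using λ = h/(mv):

Initial wavelength: λ₁ = h/(mv₁) = 6.09 × 10^-13 m
Final wavelength: λ₂ = h/(mv₂) = 6.09 × 10^-14 m

Since λ ∝ 1/v, when velocity increases by a factor of 10, the wavelength decreases by a factor of 10.

λ₂/λ₁ = v₁/v₂ = 1/10

The wavelength decreases by a factor of 10.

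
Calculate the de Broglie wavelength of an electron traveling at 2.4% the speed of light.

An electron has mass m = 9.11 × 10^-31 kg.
1.01 × 10^-10 m

Using the de Broglie relation λ = h/(mv):

v = 2.4% × c = 7.195 × 10^6 m/s

λ = h/(mv)
λ = (6.626 × 10^-34 J·s) / (9.11 × 10^-31 kg × 7.195 × 10^6 m/s)
λ = 1.01 × 10^-10 m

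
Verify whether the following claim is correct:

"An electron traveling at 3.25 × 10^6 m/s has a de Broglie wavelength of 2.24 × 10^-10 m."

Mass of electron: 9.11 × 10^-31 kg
True

The claim is correct.

Using λ = h/(mv):
λ = (6.626 × 10^-34 J·s) / (9.11 × 10^-31 kg × 3.25 × 10^6 m/s)
λ = 2.24 × 10^-10 m

This matches the claimed value.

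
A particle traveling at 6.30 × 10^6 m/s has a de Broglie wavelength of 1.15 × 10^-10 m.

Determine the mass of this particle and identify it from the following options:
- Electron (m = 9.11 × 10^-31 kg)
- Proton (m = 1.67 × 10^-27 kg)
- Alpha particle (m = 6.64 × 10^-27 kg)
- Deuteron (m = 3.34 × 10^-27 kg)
The particle is an electron.

From λ = h/(mv), solve for mass:

m = h/(λv)
m = (6.626 × 10^-34 J·s) / (1.15 × 10^-10 m × 6.30 × 10^6 m/s)
m = 9.15 × 10^-31 kg

Comparing with the listed masses, this is closest to an electron.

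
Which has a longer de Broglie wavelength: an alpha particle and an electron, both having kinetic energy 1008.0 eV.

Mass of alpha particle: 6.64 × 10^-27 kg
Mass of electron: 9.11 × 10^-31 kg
The electron has the longer wavelength.

Using λ = h/√(2mKE):

For alpha particle: λ₁ = h/√(2m₁KE) = 4.52 × 10^-13 m
For electron: λ₂ = h/√(2m₂KE) = 3.86 × 10^-11 m

Since λ ∝ 1/√m at constant kinetic energy, the lighter particle has the longer wavelength.

The electron has the longer de Broglie wavelength.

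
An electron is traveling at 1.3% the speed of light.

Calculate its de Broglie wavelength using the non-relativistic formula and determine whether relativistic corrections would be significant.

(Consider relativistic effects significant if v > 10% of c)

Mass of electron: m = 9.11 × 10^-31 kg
No, relativistic corrections are not needed.

Using the non-relativistic de Broglie formula λ = h/(mv):

v = 1.3% × c = 3.897 × 10^6 m/s

λ = h/(mv)
λ = (6.626 × 10^-34 J·s) / (9.11 × 10^-31 kg × 3.897 × 10^6 m/s)
λ = 1.87 × 10^-10 m

Since v = 1.3% of c < 10% of c, relativistic corrections are NOT significant and this non-relativistic result is a good approximation.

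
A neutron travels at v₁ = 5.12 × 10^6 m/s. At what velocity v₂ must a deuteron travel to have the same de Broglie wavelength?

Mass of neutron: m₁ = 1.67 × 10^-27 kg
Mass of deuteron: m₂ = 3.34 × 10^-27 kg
v₂ = 2.56 × 10^6 m/s

For equal de Broglie wavelengths: λ₁ = λ₂

h/(m₁v₁) = h/(m₂v₂)
m₁v₁ = m₂v₂
v₂ = v₁ · (m₁/m₂)

v₂ = 5.12 × 10^6 m/s × (1.67 × 10^-27 kg / 3.34 × 10^-27 kg)
v₂ = 2.56 × 10^6 m/s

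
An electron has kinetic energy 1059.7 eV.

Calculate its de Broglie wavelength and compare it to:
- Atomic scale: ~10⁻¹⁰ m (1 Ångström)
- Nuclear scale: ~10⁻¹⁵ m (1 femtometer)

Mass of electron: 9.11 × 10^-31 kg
λ = 3.77 × 10^-11 m, which is between nuclear and atomic scales.

Using λ = h/√(2mKE):

KE = 1059.7 eV = 1.698 × 10^-16 J

λ = h/√(2mKE)
λ = (6.626 × 10^-34 J·s) / √(2 × 9.11 × 10^-31 kg × 1.698 × 10^-16 J)
λ = 3.77 × 10^-11 m

Comparison:
- Atomic scale (10⁻¹⁰ m): λ is 0.38× this size
- Nuclear scale (10⁻¹⁵ m): λ is 3.8e+04× this size

The wavelength is between nuclear and atomic scales.

This wavelength is appropriate for probing atomic structure but too large for nuclear physics experiments.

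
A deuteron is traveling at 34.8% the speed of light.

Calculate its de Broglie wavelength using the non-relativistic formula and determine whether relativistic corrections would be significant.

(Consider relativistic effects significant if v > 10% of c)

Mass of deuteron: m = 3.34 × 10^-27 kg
Yes, relativistic corrections are needed.

Using the non-relativistic de Broglie formula λ = h/(mv):

v = 34.8% × c = 1.043 × 10^8 m/s

λ = h/(mv)
λ = (6.626 × 10^-34 J·s) / (3.34 × 10^-27 kg × 1.043 × 10^8 m/s)
λ = 1.90 × 10^-15 m

Since v = 34.8% of c > 10% of c, relativistic corrections ARE significant and the actual wavelength would differ from this non-relativistic estimate.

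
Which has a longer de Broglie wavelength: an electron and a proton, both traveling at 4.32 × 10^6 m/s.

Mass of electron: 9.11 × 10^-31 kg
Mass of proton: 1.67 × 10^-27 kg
The electron has the longer wavelength.

Using λ = h/(mv), since both particles have the same velocity, the wavelength depends only on mass.

For electron: λ₁ = h/(m₁v) = 1.68 × 10^-10 m
For proton: λ₂ = h/(m₂v) = 9.18 × 10^-14 m

Since λ ∝ 1/m at constant velocity, the lighter particle has the longer wavelength.

The electron has the longer de Broglie wavelength.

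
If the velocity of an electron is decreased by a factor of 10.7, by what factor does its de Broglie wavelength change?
The wavelength increases by a factor of 10.7.

From λ = h/(mv), the wavelength is inversely proportional to velocity:

λ ∝ 1/v

If v → v/10.7, then λ → 10.7λ

When velocity is decreased by a factor of 10.7, the wavelength increases by a factor of 10.7.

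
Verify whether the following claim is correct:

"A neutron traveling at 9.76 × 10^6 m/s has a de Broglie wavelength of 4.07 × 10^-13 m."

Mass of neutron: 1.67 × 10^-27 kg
False

The claim is incorrect.

Using λ = h/(mv):
λ = (6.626 × 10^-34 J·s) / (1.67 × 10^-27 kg × 9.76 × 10^6 m/s)
λ = 4.07 × 10^-14 m

The actual wavelength differs from the claimed 4.07 × 10^-13 m.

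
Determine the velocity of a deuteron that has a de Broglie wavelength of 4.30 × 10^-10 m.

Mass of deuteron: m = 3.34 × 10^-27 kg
4.61 × 10^2 m/s

From the de Broglie relation λ = h/(mv), we solve for v:

v = h/(mλ)
v = (6.626 × 10^-34 J·s) / (3.34 × 10^-27 kg × 4.30 × 10^-10 m)
v = 4.61 × 10^2 m/s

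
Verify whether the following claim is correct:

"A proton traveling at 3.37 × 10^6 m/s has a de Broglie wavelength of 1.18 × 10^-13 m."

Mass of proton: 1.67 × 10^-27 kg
True

The claim is correct.

Using λ = h/(mv):
λ = (6.626 × 10^-34 J·s) / (1.67 × 10^-27 kg × 3.37 × 10^6 m/s)
λ = 1.18 × 10^-13 m

This matches the claimed value.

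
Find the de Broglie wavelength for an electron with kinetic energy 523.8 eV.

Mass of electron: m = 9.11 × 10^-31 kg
5.36 × 10^-11 m

Using λ = h/√(2mKE):

First convert KE to Joules: KE = 523.8 eV = 8.392 × 10^-17 J

λ = h/√(2mKE)
λ = (6.626 × 10^-34 J·s) / √(2 × 9.11 × 10^-31 kg × 8.392 × 10^-17 J)
λ = 5.36 × 10^-11 m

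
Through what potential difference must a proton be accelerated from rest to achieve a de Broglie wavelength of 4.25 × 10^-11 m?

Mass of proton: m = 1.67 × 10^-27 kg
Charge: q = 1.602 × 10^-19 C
4.54 × 10^-1 V

From λ = h/√(2mqV), we solve for V:

λ² = h²/(2mqV)
V = h²/(2mqλ²)
V = (6.626 × 10^-34 J·s)² / (2 × 1.67 × 10^-27 kg × 1.602 × 10^-19 C × (4.25 × 10^-11 m)²)
V = 4.54 × 10^-1 V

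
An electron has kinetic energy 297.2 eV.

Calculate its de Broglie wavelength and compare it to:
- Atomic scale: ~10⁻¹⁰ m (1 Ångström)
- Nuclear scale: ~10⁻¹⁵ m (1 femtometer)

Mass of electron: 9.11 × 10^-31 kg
λ = 7.11 × 10^-11 m, which is between nuclear and atomic scales.

Using λ = h/√(2mKE):

KE = 297.2 eV = 4.762 × 10^-17 J

λ = h/√(2mKE)
λ = (6.626 × 10^-34 J·s) / √(2 × 9.11 × 10^-31 kg × 4.762 × 10^-17 J)
λ = 7.11 × 10^-11 m

Comparison:
- Atomic scale (10⁻¹⁰ m): λ is 0.71× this size
- Nuclear scale (10⁻¹⁵ m): λ is 7.1e+04× this size

The wavelength is between nuclear and atomic scales.

This wavelength is appropriate for probing atomic structure but too large for nuclear physics experiments.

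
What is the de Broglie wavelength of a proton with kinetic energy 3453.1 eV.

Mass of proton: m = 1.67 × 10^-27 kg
4.87 × 10^-13 m

Using λ = h/√(2mKE):

First convert KE to Joules: KE = 3453.1 eV = 5.532 × 10^-16 J

λ = h/√(2mKE)
λ = (6.626 × 10^-34 J·s) / √(2 × 1.67 × 10^-27 kg × 5.532 × 10^-16 J)
λ = 4.87 × 10^-13 m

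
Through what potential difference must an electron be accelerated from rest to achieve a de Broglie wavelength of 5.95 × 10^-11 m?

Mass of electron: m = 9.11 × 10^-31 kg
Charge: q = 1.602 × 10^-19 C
425 V

From λ = h/√(2mqV), we solve for V:

λ² = h²/(2mqV)
V = h²/(2mqλ²)
V = (6.626 × 10^-34 J·s)² / (2 × 9.11 × 10^-31 kg × 1.602 × 10^-19 C × (5.95 × 10^-11 m)²)
V = 425 V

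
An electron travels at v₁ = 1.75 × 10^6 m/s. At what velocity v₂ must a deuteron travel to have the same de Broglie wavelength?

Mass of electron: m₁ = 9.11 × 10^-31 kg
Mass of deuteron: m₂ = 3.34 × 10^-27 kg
v₂ = 4.77 × 10^2 m/s

For equal de Broglie wavelengths: λ₁ = λ₂

h/(m₁v₁) = h/(m₂v₂)
m₁v₁ = m₂v₂
v₂ = v₁ · (m₁/m₂)

v₂ = 1.75 × 10^6 m/s × (9.11 × 10^-31 kg / 3.34 × 10^-27 kg)
v₂ = 4.77 × 10^2 m/s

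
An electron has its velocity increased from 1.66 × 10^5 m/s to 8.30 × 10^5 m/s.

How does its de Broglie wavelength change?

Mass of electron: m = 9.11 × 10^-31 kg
The wavelength decreases by a factor of 5.

Using λ = h/(mv):

Initial wavelength: λ₁ = h/(mv₁) = 4.38 × 10^-9 m
Final wavelength: λ₂ = h/(mv₂) = 8.76 × 10^-10 m

Since λ ∝ 1/v, when velocity increases by a factor of 5, the wavelength decreases by a factor of 5.

λ₂/λ₁ = v₁/v₂ = 1/5

The wavelength decreases by a factor of 5.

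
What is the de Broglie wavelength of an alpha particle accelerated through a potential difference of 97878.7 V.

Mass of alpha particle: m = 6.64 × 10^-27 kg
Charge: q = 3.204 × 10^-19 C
3.25 × 10^-14 m

When a particle is accelerated through voltage V, it gains kinetic energy KE = qV.

The de Broglie wavelength is then λ = h/√(2mqV):

λ = h/√(2mqV)
λ = (6.626 × 10^-34 J·s) / √(2 × 6.64 × 10^-27 kg × 3.204 × 10^-19 C × 97878.7 V)
λ = 3.25 × 10^-14 m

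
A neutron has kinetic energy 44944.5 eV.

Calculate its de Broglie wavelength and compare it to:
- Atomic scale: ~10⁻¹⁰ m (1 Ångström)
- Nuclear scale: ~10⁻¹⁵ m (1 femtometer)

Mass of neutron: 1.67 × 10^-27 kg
λ = 1.35 × 10^-13 m, which is between nuclear and atomic scales.

Using λ = h/√(2mKE):

KE = 44944.5 eV = 7.201 × 10^-15 J

λ = h/√(2mKE)
λ = (6.626 × 10^-34 J·s) / √(2 × 1.67 × 10^-27 kg × 7.201 × 10^-15 J)
λ = 1.35 × 10^-13 m

Comparison:
- Atomic scale (10⁻¹⁰ m): λ is 0.0014× this size
- Nuclear scale (10⁻¹⁵ m): λ is 1.4e+02× this size

The wavelength is between nuclear and atomic scales.

This wavelength is appropriate for probing atomic structure but too large for nuclear physics experiments.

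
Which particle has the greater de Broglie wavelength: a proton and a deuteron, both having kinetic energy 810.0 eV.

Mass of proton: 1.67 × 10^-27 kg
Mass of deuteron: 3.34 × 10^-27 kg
The proton has the longer wavelength.

Using λ = h/√(2mKE):

For proton: λ₁ = h/√(2m₁KE) = 1.01 × 10^-12 m
For deuteron: λ₂ = h/√(2m₂KE) = 7.12 × 10^-13 m

Since λ ∝ 1/√m at constant kinetic energy, the lighter particle has the longer wavelength.

The proton has the longer de Broglie wavelength.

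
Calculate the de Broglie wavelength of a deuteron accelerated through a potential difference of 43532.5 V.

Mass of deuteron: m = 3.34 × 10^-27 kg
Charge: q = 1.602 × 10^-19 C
9.71 × 10^-14 m

When a particle is accelerated through voltage V, it gains kinetic energy KE = qV.

The de Broglie wavelength is then λ = h/√(2mqV):

λ = h/√(2mqV)
λ = (6.626 × 10^-34 J·s) / √(2 × 3.34 × 10^-27 kg × 1.602 × 10^-19 C × 43532.5 V)
λ = 9.71 × 10^-14 m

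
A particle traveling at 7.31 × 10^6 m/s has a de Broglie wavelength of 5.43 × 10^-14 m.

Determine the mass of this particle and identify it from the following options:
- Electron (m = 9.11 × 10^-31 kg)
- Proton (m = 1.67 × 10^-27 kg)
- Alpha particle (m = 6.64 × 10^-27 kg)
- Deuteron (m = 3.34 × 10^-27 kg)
The particle is a proton.

From λ = h/(mv), solve for mass:

m = h/(λv)
m = (6.626 × 10^-34 J·s) / (5.43 × 10^-14 m × 7.31 × 10^6 m/s)
m = 1.67 × 10^-27 kg

Comparing with the listed masses, this is closest to a proton.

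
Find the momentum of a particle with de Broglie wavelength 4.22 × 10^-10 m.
1.57 × 10^-24 kg·m/s

From the de Broglie relation λ = h/p, we solve for p:

p = h/λ
p = (6.626 × 10^-34 J·s) / (4.22 × 10^-10 m)
p = 1.57 × 10^-24 kg·m/s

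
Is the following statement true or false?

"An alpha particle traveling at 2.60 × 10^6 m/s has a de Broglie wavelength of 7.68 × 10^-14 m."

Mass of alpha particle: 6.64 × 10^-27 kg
False

The claim is incorrect.

Using λ = h/(mv):
λ = (6.626 × 10^-34 J·s) / (6.64 × 10^-27 kg × 2.60 × 10^6 m/s)
λ = 3.84 × 10^-14 m

The actual wavelength differs from the claimed 7.68 × 10^-14 m.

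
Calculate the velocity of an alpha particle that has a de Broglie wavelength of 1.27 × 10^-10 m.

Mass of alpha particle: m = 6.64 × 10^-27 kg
7.86 × 10^2 m/s

From the de Broglie relation λ = h/(mv), we solve for v:

v = h/(mλ)
v = (6.626 × 10^-34 J·s) / (6.64 × 10^-27 kg × 1.27 × 10^-10 m)
v = 7.86 × 10^2 m/s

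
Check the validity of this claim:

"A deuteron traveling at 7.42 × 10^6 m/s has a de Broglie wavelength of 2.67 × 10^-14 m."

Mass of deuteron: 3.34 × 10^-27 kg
True

The claim is correct.

Using λ = h/(mv):
λ = (6.626 × 10^-34 J·s) / (3.34 × 10^-27 kg × 7.42 × 10^6 m/s)
λ = 2.67 × 10^-14 m

This matches the claimed value.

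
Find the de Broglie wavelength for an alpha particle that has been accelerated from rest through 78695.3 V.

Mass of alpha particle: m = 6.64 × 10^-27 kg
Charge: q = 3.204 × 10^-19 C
3.62 × 10^-14 m

When a particle is accelerated through voltage V, it gains kinetic energy KE = qV.

The de Broglie wavelength is then λ = h/√(2mqV):

λ = h/√(2mqV)
λ = (6.626 × 10^-34 J·s) / √(2 × 6.64 × 10^-27 kg × 3.204 × 10^-19 C × 78695.3 V)
λ = 3.62 × 10^-14 m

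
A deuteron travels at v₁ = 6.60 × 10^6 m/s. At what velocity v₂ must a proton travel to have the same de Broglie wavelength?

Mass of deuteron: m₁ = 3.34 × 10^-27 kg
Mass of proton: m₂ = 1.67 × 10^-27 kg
v₂ = 1.32 × 10^7 m/s

For equal de Broglie wavelengths: λ₁ = λ₂

h/(m₁v₁) = h/(m₂v₂)
m₁v₁ = m₂v₂
v₂ = v₁ · (m₁/m₂)

v₂ = 6.60 × 10^6 m/s × (3.34 × 10^-27 kg / 1.67 × 10^-27 kg)
v₂ = 1.32 × 10^7 m/s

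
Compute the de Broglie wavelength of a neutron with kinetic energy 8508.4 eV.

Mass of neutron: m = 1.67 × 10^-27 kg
3.11 × 10^-13 m

Using λ = h/√(2mKE):

First convert KE to Joules: KE = 8508.4 eV = 1.363 × 10^-15 J

λ = h/√(2mKE)
λ = (6.626 × 10^-34 J·s) / √(2 × 1.67 × 10^-27 kg × 1.363 × 10^-15 J)
λ = 3.11 × 10^-13 m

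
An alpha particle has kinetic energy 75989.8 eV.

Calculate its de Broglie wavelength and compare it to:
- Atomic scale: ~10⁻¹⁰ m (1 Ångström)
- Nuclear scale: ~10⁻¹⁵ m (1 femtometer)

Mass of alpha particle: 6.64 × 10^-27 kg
λ = 5.21 × 10^-14 m, which is between nuclear and atomic scales.

Using λ = h/√(2mKE):

KE = 75989.8 eV = 1.217 × 10^-14 J

λ = h/√(2mKE)
λ = (6.626 × 10^-34 J·s) / √(2 × 6.64 × 10^-27 kg × 1.217 × 10^-14 J)
λ = 5.21 × 10^-14 m

Comparison:
- Atomic scale (10⁻¹⁰ m): λ is 0.00052× this size
- Nuclear scale (10⁻¹⁵ m): λ is 52× this size

The wavelength is between nuclear and atomic scales.

This wavelength is appropriate for probing atomic structure but too large for nuclear physics experiments.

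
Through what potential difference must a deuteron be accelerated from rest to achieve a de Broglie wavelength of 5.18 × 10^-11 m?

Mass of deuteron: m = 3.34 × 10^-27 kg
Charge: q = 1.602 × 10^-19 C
1.53 × 10^-1 V

From λ = h/√(2mqV), we solve for V:

λ² = h²/(2mqV)
V = h²/(2mqλ²)
V = (6.626 × 10^-34 J·s)² / (2 × 3.34 × 10^-27 kg × 1.602 × 10^-19 C × (5.18 × 10^-11 m)²)
V = 1.53 × 10^-1 V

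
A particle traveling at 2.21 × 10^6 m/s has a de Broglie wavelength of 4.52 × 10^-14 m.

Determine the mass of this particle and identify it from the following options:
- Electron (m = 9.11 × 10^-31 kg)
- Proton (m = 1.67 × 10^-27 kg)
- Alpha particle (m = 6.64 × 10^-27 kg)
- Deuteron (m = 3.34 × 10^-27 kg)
The particle is an alpha particle.

From λ = h/(mv), solve for mass:

m = h/(λv)
m = (6.626 × 10^-34 J·s) / (4.52 × 10^-14 m × 2.21 × 10^6 m/s)
m = 6.63 × 10^-27 kg

Comparing with the listed masses, this is closest to an alpha particle.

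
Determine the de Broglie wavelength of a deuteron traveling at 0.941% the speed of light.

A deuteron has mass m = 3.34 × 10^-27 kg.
7.03 × 10^-14 m

Using the de Broglie relation λ = h/(mv):

v = 0.941% × c = 2.821 × 10^6 m/s

λ = h/(mv)
λ = (6.626 × 10^-34 J·s) / (3.34 × 10^-27 kg × 2.821 × 10^6 m/s)
λ = 7.03 × 10^-14 m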